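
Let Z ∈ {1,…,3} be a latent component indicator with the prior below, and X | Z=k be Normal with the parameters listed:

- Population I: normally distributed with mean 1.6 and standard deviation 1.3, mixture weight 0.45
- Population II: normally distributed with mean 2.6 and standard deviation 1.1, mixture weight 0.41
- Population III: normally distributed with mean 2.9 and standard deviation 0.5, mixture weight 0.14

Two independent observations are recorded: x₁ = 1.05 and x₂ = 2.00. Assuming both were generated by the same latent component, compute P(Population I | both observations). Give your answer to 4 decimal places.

0.6819

Apply Bayes' rule: the posterior for each component is proportional to its prior times its likelihood at x.
Since both observations come from the same component, the likelihood for component k is f_k(x₁)·f_k(x₂).
  p_I = [(1/(1.3·√(2π)))·exp(−(1.05−1.6)²/(2·1.3²)) = 0.306879·exp(-0.08950) = 0.280607] × [0.29269] = 0.082131
  p_II = [(1/(1.1·√(2π)))·exp(−(1.05−2.6)²/(2·1.1²)) = 0.362675·exp(-0.99277) = 0.134389] × [0.312544] = 0.0420025
  p_III = [(1/(0.5·√(2π)))·exp(−(1.05−2.9)²/(2·0.5²)) = 0.797885·exp(-6.84500) = 0.000849561] × [0.1579] = 0.000134146
Weight by the priors:
  π_I·p_I = 0.45 × 0.082131 = 0.0369589
  π_II·p_II = 0.41 × 0.0420025 = 0.017221
  π_III·p_III = 0.14 × 0.000134146 = 1.87804e-05
Denominator: 0.0369589 + 0.017221 + 1.87804e-05 = 0.0541987
P(Population I | x₁, x₂) ≈ 0.6819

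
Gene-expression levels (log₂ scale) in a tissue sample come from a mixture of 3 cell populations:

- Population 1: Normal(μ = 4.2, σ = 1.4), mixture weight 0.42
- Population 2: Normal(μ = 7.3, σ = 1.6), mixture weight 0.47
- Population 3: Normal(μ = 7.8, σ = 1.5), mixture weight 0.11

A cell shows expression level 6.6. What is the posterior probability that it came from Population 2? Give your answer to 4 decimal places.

Apply Bayes' rule: the posterior for each component is proportional to its prior times its likelihood at x.
Normal densities:
  p_1 = 0.0655594
  p_2 = 0.226583
  p_3 = 0.193128
Unnormalised posteriors:
  π_1·p_1 = 0.42 × 0.0655594 = 0.027535
  π_2·p_2 = 0.47 × 0.226583 = 0.106494
  π_3·p_3 = 0.11 × 0.193128 = 0.021244
Sum: 0.027535 + 0.106494 + 0.021244 = 0.155273
So the posterior for Population 2 is 0.106494 / 0.155273 ≈ 0.6858.

0.6858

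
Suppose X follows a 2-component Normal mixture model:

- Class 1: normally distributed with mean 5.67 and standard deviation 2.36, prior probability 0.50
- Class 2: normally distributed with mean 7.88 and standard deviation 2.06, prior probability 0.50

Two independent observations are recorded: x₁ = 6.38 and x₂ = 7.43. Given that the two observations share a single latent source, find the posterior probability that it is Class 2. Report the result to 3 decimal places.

By Bayes' theorem, P(k | x) = π_k f_k(x) / Σ_j π_j f_j(x).
Since both observations come from the same component, the likelihood for component k is f_k(x₁)·f_k(x₂).
  f_1 = [(1/(2.36·√(2π)))·exp(−(6.38−5.67)²/(2·2.36²)) = 0.169043·exp(-0.04525) = 0.161564] × [0.128006] = 0.0206811
  f_2 = [(1/(2.06·√(2π)))·exp(−(6.38−7.88)²/(2·2.06²)) = 0.193661·exp(-0.26511) = 0.148562] × [0.189095] = 0.0280925
Prior × likelihood for each component:
  π_1·f_1 = 0.50 × 0.0206811 = 0.0103405
  π_2·f_2 = 0.50 × 0.0280925 = 0.0140462
Normaliser: 0.0103405 + 0.0140462 = 0.0243868
P(Class 2 | data) = 0.0140462 / 0.0243868 ≈ 0.576

0.576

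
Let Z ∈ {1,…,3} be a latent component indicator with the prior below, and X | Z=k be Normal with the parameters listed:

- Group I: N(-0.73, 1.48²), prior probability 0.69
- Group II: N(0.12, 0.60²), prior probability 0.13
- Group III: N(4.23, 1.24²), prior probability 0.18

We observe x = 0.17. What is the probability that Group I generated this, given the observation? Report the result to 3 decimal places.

P(component k | x) = w_k·f_k(x) / marginal(x), where marginal(x) = Σ_j w_j·f_j(x).
Normal densities:
  p_I = (1/(1.48·√(2π)))·exp(−(0.17−-0.73)²/(2·1.48²)) = 0.269556·exp(-0.18490) = 0.224052
  p_II = (1/(0.60·√(2π)))·exp(−(0.17−0.12)²/(2·0.60²)) = 0.664904·exp(-0.00347) = 0.662599
  p_III = (1/(1.24·√(2π)))·exp(−(0.17−4.23)²/(2·1.24²)) = 0.321728·exp(-5.36017) = 0.00151215
Weight by the priors:
  w_I·p_I = 0.69 × 0.224052 = 0.154596
  w_II·p_II = 0.13 × 0.662599 = 0.0861379
  w_III·p_III = 0.18 × 0.00151215 = 0.000272187
Evidence: 0.154596 + 0.0861379 + 0.000272187 = 0.241006
Responsibility of Group I: 0.154596 / 0.241006 ≈ 0.641

0.641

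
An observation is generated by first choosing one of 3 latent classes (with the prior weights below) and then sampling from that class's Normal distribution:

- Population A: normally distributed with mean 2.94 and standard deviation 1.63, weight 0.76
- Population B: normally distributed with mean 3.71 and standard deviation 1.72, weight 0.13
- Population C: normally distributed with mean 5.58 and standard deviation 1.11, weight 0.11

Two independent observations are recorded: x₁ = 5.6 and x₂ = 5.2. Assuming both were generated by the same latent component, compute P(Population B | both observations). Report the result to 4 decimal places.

0.1274

Posterior ∝ prior × likelihood, so P(k | x) ∝ P(Z=k) f_k(x); normalise over all components.
Since both observations come from the same component, the likelihood for component k is f_k(x₁)·f_k(x₂).
  f_A = [0.0646304] × [0.093601] = 0.00604947
  f_B = [0.12682] × [0.159377] = 0.0202122
  f_C = [0.359349] × [0.338952] = 0.121802
Weight by the priors:
  P(Z=A)·f_A = 0.76 × 0.00604947 = 0.0045976
  P(Z=B)·f_B = 0.13 × 0.0202122 = 0.00262759
  P(Z=C)·f_C = 0.11 × 0.121802 = 0.0133982
Normaliser: 0.0045976 + 0.00262759 + 0.0133982 = 0.0206234
So the posterior for Population B is 0.00262759 / 0.0206234 ≈ 0.1274.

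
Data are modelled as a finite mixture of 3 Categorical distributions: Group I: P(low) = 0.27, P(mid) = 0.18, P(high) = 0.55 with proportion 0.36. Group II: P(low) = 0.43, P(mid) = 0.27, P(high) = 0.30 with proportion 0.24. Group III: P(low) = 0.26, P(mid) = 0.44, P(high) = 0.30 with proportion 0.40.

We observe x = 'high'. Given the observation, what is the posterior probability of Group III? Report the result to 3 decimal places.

The responsibility of component k is π_k f_k(x) divided by Σ_j π_j f_j(x).
Component likelihoods at x = 'high':
  f_I = P(high | comp) = 0.55
  f_II = P(high | comp) = 0.30
  f_III = P(high | comp) = 0.30
Unnormalised posteriors:
  π_I·f_I = 0.36 × 0.55 = 0.198
  π_II·f_II = 0.24 × 0.3 = 0.072
  π_III·f_III = 0.40 × 0.3 = 0.12
Marginal: 0.198 + 0.072 + 0.12 = 0.39
So the posterior for Group III is 0.12 / 0.39 ≈ 0.308.

0.308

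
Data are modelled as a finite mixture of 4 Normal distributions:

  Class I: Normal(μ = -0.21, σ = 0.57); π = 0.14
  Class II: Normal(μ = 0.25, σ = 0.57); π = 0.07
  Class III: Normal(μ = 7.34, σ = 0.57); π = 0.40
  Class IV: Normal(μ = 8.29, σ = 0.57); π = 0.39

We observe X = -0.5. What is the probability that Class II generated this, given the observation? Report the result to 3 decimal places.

By Bayes' theorem, P(k | x) = π_k f_k(x) / Σ_j π_j f_j(x).
Evaluate each component's likelihood at the observed value:
  L_I = (1/(0.57·√(2π)))·exp(−(-0.5−-0.21)²/(2·0.57²)) = 0.699899·exp(-0.12942) = 0.614932
  L_II = (1/(0.57·√(2π)))·exp(−(-0.5−0.25)²/(2·0.57²)) = 0.699899·exp(-0.86565) = 0.294502
  L_III = (1/(0.57·√(2π)))·exp(−(-0.5−7.34)²/(2·0.57²)) = 0.699899·exp(-94.59157) = 5.81353e-42
  L_IV = (1/(0.57·√(2π)))·exp(−(-0.5−8.29)²/(2·0.57²)) = 0.699899·exp(-118.90443) = 1.60508e-52
Prior × likelihood for each component:
  π_I·L_I = 0.14 × 0.614932 = 0.0860904
  π_II·L_II = 0.07 × 0.294502 = 0.0206151
  π_III·L_III = 0.40 × 5.81353e-42 = 2.32541e-42
  π_IV·L_IV = 0.39 × 1.60508e-52 = 6.25981e-53
Marginal: 0.0860904 + 0.0206151 + 2.32541e-42 + 6.25981e-53 = 0.106706
So the posterior for Class II is 0.0206151 / 0.106706 ≈ 0.193.

0.193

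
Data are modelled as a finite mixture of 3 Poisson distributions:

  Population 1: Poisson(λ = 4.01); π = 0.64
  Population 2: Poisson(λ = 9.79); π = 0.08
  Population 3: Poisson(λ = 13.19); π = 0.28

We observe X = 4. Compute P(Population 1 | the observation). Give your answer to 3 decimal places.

0.981

P(component k | x) = P(Z=k)·f_k(x) / marginal(x), where marginal(x) = Σ_j P(Z=j)·f_j(x).
Evaluate each component's likelihood at the observed value:
  p_1 = 0.195364
  p_2 = 0.0214376
  p_3 = 0.00235735
Multiply by the mixture weights:
  P(Z=1)·p_1 = 0.64 × 0.195364 = 0.125033
  P(Z=2)·p_2 = 0.08 × 0.0214376 = 0.00171501
  P(Z=3)·p_3 = 0.28 × 0.00235735 = 0.000660057
Denominator: 0.125033 + 0.00171501 + 0.000660057 = 0.127408
P(Population 1 | x) ≈ 0.981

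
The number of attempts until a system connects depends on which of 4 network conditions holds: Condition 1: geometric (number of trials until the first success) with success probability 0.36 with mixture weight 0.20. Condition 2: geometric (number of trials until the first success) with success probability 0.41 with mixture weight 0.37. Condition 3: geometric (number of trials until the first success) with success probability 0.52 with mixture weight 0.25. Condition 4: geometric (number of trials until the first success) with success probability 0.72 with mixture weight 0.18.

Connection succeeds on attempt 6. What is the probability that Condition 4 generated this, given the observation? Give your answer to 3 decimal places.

By Bayes' theorem, P(k | x) = π_k f_k(x) / Σ_j π_j f_j(x).
Evaluate each component's likelihood at the observed value:
  p_1 = 0.36·(1−0.36)^5 = 0.36·0.107374 = 0.0386547
  p_2 = 0.41·(1−0.41)^5 = 0.41·0.0714924 = 0.0293119
  p_3 = 0.52·(1−0.52)^5 = 0.52·0.0254804 = 0.0132498
  p_4 = 0.72·(1−0.72)^5 = 0.72·0.00172104 = 0.00123915
Unnormalised posteriors:
  π_1·p_1 = 0.20 × 0.0386547 = 0.00773094
  π_2·p_2 = 0.37 × 0.0293119 = 0.0108454
  π_3·p_3 = 0.25 × 0.0132498 = 0.00331245
  π_4·p_4 = 0.18 × 0.00123915 = 0.000223046
Evidence: 0.00773094 + 0.0108454 + 0.00331245 + 0.000223046 = 0.0221118
P(Condition 4 | x) = 0.000223046 / 0.0221118 ≈ 0.010

0.010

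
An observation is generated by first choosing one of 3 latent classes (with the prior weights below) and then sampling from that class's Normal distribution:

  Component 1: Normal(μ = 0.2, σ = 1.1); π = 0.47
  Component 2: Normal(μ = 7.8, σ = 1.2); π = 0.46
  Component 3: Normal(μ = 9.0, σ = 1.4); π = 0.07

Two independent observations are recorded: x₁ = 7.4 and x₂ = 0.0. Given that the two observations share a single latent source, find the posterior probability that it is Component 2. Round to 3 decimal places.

0.491

Posterior ∝ prior × likelihood, so P(k | x) ∝ w_k f_k(x); normalise over all components.
Since both observations come from the same component, the likelihood for component k is f_k(x₁)·f_k(x₂).
  L_1 = [1.8042e-10] × [0.356729] = 6.4361e-11
  L_2 = [0.314486] × [2.22463e-10] = 6.99615e-11
  L_3 = [0.148307] × [3.0258e-10] = 4.48746e-11
Multiply by the mixture weights:
  w_1·L_1 = 0.47 × 6.4361e-11 = 3.02496e-11
  w_2·L_2 = 0.46 × 6.99615e-11 = 3.21823e-11
  w_3·L_3 = 0.07 × 4.48746e-11 = 3.14123e-12
Evidence: 3.02496e-11 + 3.21823e-11 + 3.14123e-12 = 6.55732e-11
Responsibility of Component 2: 3.21823e-11 / 6.55732e-11 ≈ 0.491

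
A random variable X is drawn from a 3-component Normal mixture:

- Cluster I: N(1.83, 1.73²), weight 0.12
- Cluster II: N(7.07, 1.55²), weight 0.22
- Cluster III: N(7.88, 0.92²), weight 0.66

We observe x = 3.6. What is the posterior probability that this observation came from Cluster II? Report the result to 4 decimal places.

P(component k | x) = π_k·f_k(x) / marginal(x), where marginal(x) = Σ_j π_j·f_j(x).
Component likelihoods at x = 3.6:
  p_I = 0.136634
  p_II = 0.0210027
  p_III = 8.65894e-06
Unnormalised posteriors:
  π_I·p_I = 0.12 × 0.136634 = 0.0163961
  π_II·p_II = 0.22 × 0.0210027 = 0.0046206
  π_III·p_III = 0.66 × 8.65894e-06 = 5.7149e-06
Marginal: 0.0163961 + 0.0046206 + 5.7149e-06 = 0.0210224
P(Cluster II | x) ≈ 0.2198

0.2198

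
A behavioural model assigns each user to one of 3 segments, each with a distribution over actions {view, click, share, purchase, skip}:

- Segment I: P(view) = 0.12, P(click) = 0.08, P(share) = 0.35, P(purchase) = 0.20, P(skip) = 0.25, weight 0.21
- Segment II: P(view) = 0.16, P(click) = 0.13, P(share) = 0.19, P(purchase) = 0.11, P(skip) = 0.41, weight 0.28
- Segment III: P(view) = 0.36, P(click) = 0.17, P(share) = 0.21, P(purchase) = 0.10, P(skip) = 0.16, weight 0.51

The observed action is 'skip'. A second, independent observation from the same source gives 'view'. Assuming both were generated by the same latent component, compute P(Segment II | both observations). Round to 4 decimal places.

Apply Bayes' rule: the posterior for each component is proportional to its prior times its likelihood at x.
Since both observations come from the same component, the likelihood for component k is f_k(x₁)·f_k(x₂).
  f_I = [P(skip | comp) = 0.25] × [0.12] = 0.03
  f_II = [P(skip | comp) = 0.41] × [0.16] = 0.0656
  f_III = [P(skip | comp) = 0.16] × [0.36] = 0.0576
Unnormalised posteriors:
  π_I·f_I = 0.21 × 0.03 = 0.0063
  π_II·f_II = 0.28 × 0.0656 = 0.018368
  π_III·f_III = 0.51 × 0.0576 = 0.029376
Sum: 0.0063 + 0.018368 + 0.029376 = 0.054044
P(Segment II | x) ≈ 0.3399

0.3399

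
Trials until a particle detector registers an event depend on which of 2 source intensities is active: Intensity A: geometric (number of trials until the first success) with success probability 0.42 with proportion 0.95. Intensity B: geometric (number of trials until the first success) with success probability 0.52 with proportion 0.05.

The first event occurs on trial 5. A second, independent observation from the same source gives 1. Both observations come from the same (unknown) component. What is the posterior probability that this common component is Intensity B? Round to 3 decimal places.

0.036

The responsibility of component k is P(Z=k) f_k(x) divided by Σ_j P(Z=j) f_j(x).
Since both observations come from the same component, the likelihood for component k is f_k(x₁)·f_k(x₂).
  L_A = [0.0475293] × [0.42] = 0.0199623
  L_B = [0.0276038] × [0.52] = 0.014354
Weight by the priors:
  P(Z=A)·L_A = 0.95 × 0.0199623 = 0.0189642
  P(Z=B)·L_B = 0.05 × 0.014354 = 0.000717698
Sum: 0.0189642 + 0.000717698 = 0.0196819
Responsibility of Intensity B: 0.000717698 / 0.0196819 ≈ 0.036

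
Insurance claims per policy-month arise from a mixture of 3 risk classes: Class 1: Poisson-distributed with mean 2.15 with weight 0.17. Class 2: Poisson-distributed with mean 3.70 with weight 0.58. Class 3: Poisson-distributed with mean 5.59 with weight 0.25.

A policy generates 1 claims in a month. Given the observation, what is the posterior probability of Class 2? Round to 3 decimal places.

0.526

By Bayes' theorem, P(k | x) = π_k f_k(x) / Σ_j π_j f_j(x).
Poisson probabilities:
  p_1 = e^(−2.15)·2.15^1/1! = 0.250441
  p_2 = e^(−3.70)·3.70^1/1! = 0.091477
  p_3 = e^(−5.59)·5.59^1/1! = 0.0208788
Multiply by the mixture weights:
  π_1·p_1 = 0.17 × 0.250441 = 0.042575
  π_2·p_2 = 0.58 × 0.091477 = 0.0530567
  π_3·p_3 = 0.25 × 0.0208788 = 0.0052197
Denominator: 0.042575 + 0.0530567 + 0.0052197 = 0.100851
P(Class 2 | data) ≈ 0.526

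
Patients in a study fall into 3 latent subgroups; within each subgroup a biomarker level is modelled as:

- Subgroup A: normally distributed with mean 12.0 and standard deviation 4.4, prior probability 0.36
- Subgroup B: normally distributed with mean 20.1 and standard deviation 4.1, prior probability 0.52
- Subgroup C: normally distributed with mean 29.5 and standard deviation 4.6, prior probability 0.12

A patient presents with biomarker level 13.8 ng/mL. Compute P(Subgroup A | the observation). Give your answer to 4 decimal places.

0.6585

By Bayes' theorem, P(k | x) = P(Z=k) f_k(x) / Σ_j P(Z=j) f_j(x).
Normal densities:
  L_A = 0.0833905
  L_B = 0.0298828
  L_C = 0.000256232
Unnormalised posteriors:
  P(Z=A)·L_A = 0.36 × 0.0833905 = 0.0300206
  P(Z=B)·L_B = 0.52 × 0.0298828 = 0.015539
  P(Z=C)·L_C = 0.12 × 0.000256232 = 3.07478e-05
Sum: 0.0300206 + 0.015539 + 3.07478e-05 = 0.0455904
P(Subgroup A | 13.8 ng/mL) ≈ 0.6585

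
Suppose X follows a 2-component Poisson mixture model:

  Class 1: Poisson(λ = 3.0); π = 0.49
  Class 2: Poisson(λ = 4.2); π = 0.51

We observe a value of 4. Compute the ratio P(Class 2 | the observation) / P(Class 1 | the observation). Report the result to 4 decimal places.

Only the two components matter; the odds are (π_i f_i(x)) / (π_j f_j(x)).
Poisson probabilities:
  p_1 = e^(−3.0)·3.0^4/4! = 0.168031
  p_2 = e^(−4.2)·4.2^4/4! = 0.194424
0.0991561 / 0.0823354 ≈ 1.2043

1.2043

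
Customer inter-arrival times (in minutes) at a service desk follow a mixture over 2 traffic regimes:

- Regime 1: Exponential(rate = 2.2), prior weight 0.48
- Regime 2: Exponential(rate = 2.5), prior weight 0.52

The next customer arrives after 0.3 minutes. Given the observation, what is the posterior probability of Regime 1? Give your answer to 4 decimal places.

The responsibility of component k is w_k f_k(x) divided by Σ_j w_j f_j(x).
Evaluate each component's likelihood at the observed value:
  L_1 = 2.2·e^(−2.2·0.3) = 2.2·e^(−0.6600) = 1.13707
  L_2 = 2.5·e^(−2.5·0.3) = 2.5·e^(−0.7500) = 1.18092
Multiply by the mixture weights:
  w_1·L_1 = 0.48 × 1.13707 = 0.545795
  w_2·L_2 = 0.52 × 1.18092 = 0.614077
Evidence: 0.545795 + 0.614077 = 1.15987
Responsibility of Regime 1: 0.545795 / 1.15987 ≈ 0.4706

0.4706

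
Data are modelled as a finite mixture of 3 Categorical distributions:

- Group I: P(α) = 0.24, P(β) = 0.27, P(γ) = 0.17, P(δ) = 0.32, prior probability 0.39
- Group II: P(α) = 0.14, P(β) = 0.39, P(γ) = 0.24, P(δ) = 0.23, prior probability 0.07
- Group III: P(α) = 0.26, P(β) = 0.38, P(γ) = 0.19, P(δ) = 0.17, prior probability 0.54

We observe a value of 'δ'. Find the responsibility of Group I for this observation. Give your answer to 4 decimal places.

0.5363

P(component k | x) = π_k·f_k(x) / marginal(x), where marginal(x) = Σ_j π_j·f_j(x).
Evaluate each component's likelihood at the observed value:
  f_I = 0.32
  f_II = 0.23
  f_III = 0.17
Unnormalised posteriors:
  π_I·f_I = 0.39 × 0.32 = 0.1248
  π_II·f_II = 0.07 × 0.23 = 0.0161
  π_III·f_III = 0.54 × 0.17 = 0.0918
Evidence: 0.1248 + 0.0161 + 0.0918 = 0.2327
P(Group I | x) ≈ 0.5363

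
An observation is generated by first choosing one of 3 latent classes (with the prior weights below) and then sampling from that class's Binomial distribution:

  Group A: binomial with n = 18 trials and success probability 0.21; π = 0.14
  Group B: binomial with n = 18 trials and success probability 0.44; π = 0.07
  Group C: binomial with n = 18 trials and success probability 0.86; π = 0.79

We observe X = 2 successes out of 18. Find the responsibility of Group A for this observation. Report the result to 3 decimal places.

0.991

The responsibility of component k is w_k f_k(x) divided by Σ_j w_j f_j(x).
Evaluate each component's likelihood at the observed value:
  L_A = C(18,2)·0.21^2·0.79^16 = 153·0.0441·0.0230162 = 0.155297
  L_B = C(18,2)·0.44^2·0.56^16 = 153·0.1936·9.35424e-05 = 0.0027708
  L_C = C(18,2)·0.86^2·0.14^16 = 153·0.7396·2.17795e-14 = 2.46455e-12
Weight by the priors:
  w_A·L_A = 0.14 × 0.155297 = 0.0217416
  w_B·L_B = 0.07 × 0.0027708 = 0.000193956
  w_C·L_C = 0.79 × 2.46455e-12 = 1.94699e-12
Evidence: 0.0217416 + 0.000193956 + 1.94699e-12 = 0.0219356
So the posterior for Group A is 0.0217416 / 0.0219356 ≈ 0.991.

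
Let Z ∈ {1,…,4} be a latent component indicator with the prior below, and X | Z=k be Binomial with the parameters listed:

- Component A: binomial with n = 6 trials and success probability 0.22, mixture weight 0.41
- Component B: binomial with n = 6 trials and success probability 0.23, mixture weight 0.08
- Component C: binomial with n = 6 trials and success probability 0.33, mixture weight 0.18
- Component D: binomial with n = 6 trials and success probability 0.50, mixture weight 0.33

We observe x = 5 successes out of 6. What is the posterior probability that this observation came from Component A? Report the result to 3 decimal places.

Apply Bayes' rule: the posterior for each component is proportional to its prior times its likelihood at x.
Binomial probabilities:
  L_A = C(6,5)·0.22^5·0.78^1 = 6·0.000515363·0.78 = 0.0024119
  L_B = C(6,5)·0.23^5·0.77^1 = 6·0.000643634·0.77 = 0.00297359
  L_C = C(6,5)·0.33^5·0.67^1 = 6·0.00391354·0.67 = 0.0157324
  L_D = C(6,5)·0.50^5·0.50^1 = 6·0.03125·0.5 = 0.09375
Weight by the priors:
  π_A·L_A = 0.41 × 0.0024119 = 0.000988879
  π_B·L_B = 0.08 × 0.00297359 = 0.000237887
  π_C·L_C = 0.18 × 0.0157324 = 0.00283184
  π_D·L_D = 0.33 × 0.09375 = 0.0309375
Evidence: 0.000988879 + 0.000237887 + 0.00283184 + 0.0309375 = 0.0349961
P(Component A | data) = 0.000988879 / 0.0349961 ≈ 0.028

0.028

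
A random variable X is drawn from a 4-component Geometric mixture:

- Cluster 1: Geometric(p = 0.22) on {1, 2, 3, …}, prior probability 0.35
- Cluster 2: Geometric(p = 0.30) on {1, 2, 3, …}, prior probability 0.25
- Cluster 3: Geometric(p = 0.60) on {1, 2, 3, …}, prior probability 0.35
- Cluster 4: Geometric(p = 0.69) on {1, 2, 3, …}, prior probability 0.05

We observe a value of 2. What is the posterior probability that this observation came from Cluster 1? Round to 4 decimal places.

0.2898

By Bayes' theorem, P(k | x) = P(Z=k) f_k(x) / Σ_j P(Z=j) f_j(x).
Component likelihoods at x = 2:
  p_1 = 0.1716
  p_2 = 0.21
  p_3 = 0.24
  p_4 = 0.2139
Prior × likelihood for each component:
  P(Z=1)·p_1 = 0.35 × 0.1716 = 0.06006
  P(Z=2)·p_2 = 0.25 × 0.21 = 0.0525
  P(Z=3)·p_3 = 0.35 × 0.24 = 0.084
  P(Z=4)·p_4 = 0.05 × 0.2139 = 0.010695
Sum: 0.06006 + 0.0525 + 0.084 + 0.010695 = 0.207255
P(Cluster 1 | 2) ≈ 0.2898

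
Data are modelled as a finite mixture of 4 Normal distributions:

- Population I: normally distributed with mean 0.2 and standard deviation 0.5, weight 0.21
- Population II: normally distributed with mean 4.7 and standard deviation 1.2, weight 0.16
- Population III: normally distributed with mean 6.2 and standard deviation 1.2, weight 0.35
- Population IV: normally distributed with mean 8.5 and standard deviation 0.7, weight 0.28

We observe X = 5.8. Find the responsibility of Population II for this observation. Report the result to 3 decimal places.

The responsibility of component k is π_k f_k(x) divided by Σ_j π_j f_j(x).
Component likelihoods at x = 5.8:
  p_I = (1/(0.5·√(2π)))·exp(−(5.8−0.2)²/(2·0.5²)) = 0.797885·exp(-62.72000) = 4.60246e-28
  p_II = (1/(1.2·√(2π)))·exp(−(5.8−4.7)²/(2·1.2²)) = 0.332452·exp(-0.42014) = 0.218406
  p_III = (1/(1.2·√(2π)))·exp(−(5.8−6.2)²/(2·1.2²)) = 0.332452·exp(-0.05556) = 0.314486
  p_IV = (1/(0.7·√(2π)))·exp(−(5.8−8.5)²/(2·0.7²)) = 0.569918·exp(-7.43878) = 0.000335114
Weight by the priors:
  π_I·p_I = 0.21 × 4.60246e-28 = 9.66517e-29
  π_II·p_II = 0.16 × 0.218406 = 0.034945
  π_III·p_III = 0.35 × 0.314486 = 0.11007
  π_IV·p_IV = 0.28 × 0.000335114 = 9.3832e-05
Sum: 9.66517e-29 + 0.034945 + 0.11007 + 9.3832e-05 = 0.145109
So the posterior for Population II is 0.034945 / 0.145109 ≈ 0.241.

0.241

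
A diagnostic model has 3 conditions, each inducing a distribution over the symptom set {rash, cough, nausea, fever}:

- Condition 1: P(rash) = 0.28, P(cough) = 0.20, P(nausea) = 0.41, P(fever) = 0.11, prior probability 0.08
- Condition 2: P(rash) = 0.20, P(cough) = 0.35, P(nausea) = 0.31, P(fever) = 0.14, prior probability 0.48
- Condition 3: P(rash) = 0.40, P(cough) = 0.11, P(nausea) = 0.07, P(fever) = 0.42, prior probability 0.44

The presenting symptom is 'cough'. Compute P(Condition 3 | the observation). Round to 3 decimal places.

0.208

P(component k | x) = π_k·f_k(x) / marginal(x), where marginal(x) = Σ_j π_j·f_j(x).
Categorical probabilities:
  L_1 = P(cough | comp) = 0.20
  L_2 = P(cough | comp) = 0.35
  L_3 = P(cough | comp) = 0.11
Weight by the priors:
  π_1·L_1 = 0.08 × 0.2 = 0.016
  π_2·L_2 = 0.48 × 0.35 = 0.168
  π_3·L_3 = 0.44 × 0.11 = 0.0484
Sum: 0.016 + 0.168 + 0.0484 = 0.2324
P(Condition 3 | x) = 0.0484 / 0.2324 ≈ 0.208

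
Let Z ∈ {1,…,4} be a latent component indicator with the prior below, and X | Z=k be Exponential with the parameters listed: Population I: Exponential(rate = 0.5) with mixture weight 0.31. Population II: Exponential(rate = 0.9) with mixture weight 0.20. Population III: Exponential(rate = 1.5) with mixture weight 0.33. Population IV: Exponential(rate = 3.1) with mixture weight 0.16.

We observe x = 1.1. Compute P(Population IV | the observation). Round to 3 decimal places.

Apply Bayes' rule: the posterior for each component is proportional to its prior times its likelihood at x.
Exponential densities:
  f_I = 0.288475
  f_II = 0.334419
  f_III = 0.288075
  f_IV = 0.102428
Prior × likelihood for each component:
  π_I·f_I = 0.31 × 0.288475 = 0.0894272
  π_II·f_II = 0.20 × 0.334419 = 0.0668838
  π_III·f_III = 0.33 × 0.288075 = 0.0950647
  π_IV·f_IV = 0.16 × 0.102428 = 0.0163884
Denominator: 0.0894272 + 0.0668838 + 0.0950647 + 0.0163884 = 0.267764
P(Population IV | x) = 0.0163884 / 0.267764 ≈ 0.061

0.061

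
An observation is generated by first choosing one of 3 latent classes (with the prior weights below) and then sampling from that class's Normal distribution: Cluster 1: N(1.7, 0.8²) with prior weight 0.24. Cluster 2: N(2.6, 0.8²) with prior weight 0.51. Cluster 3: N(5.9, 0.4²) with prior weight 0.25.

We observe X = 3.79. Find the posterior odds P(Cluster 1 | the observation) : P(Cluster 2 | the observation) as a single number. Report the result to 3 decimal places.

0.047

Only the two components matter; the odds are (w_i f_i(x)) / (w_j f_j(x)).
Normal densities:
  p_1 = 0.0164345
  p_2 = 0.164948
  p_3 = 9.04883e-07
Odds = (0.24/0.51) × (0.0164345/0.164948) = 0.470588 × 0.0996342 ≈ 0.047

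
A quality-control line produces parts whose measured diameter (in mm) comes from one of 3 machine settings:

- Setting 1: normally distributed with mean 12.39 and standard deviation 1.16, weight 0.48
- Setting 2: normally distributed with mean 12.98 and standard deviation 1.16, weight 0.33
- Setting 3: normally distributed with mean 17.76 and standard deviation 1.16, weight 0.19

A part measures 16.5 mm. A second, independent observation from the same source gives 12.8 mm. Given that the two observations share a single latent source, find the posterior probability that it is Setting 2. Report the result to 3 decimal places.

0.792

By Bayes' theorem, P(k | x) = π_k f_k(x) / Σ_j π_j f_j(x).
Since both observations come from the same component, the likelihood for component k is f_k(x₁)·f_k(x₂).
  p_1 = [0.000646363] × [0.323091] = 0.000208834
  p_2 = [0.00344304] × [0.3398] = 0.00116994
  p_3 = [0.190657] × [3.68426e-05] = 7.02428e-06
Unnormalised posteriors:
  π_1·p_1 = 0.48 × 0.000208834 = 0.00010024
  π_2·p_2 = 0.33 × 0.00116994 = 0.000386082
  π_3·p_3 = 0.19 × 7.02428e-06 = 1.33461e-06
Marginal: 0.00010024 + 0.000386082 + 1.33461e-06 = 0.000487657
P(Setting 2 | x₁, x₂) = 0.000386082 / 0.000487657 ≈ 0.792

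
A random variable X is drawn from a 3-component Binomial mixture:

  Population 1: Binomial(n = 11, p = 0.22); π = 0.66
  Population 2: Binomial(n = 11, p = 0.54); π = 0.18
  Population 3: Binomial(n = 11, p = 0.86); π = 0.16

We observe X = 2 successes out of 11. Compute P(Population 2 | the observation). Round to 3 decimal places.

P(component k | x) = π_k·f_k(x) / marginal(x), where marginal(x) = Σ_j π_j·f_j(x).
Component likelihoods at x = 2 successes out of 11:
  f_1 = C(11,2)·0.22^2·0.78^9 = 55·0.0484·0.106869 = 0.284485
  f_2 = C(11,2)·0.54^2·0.46^9 = 55·0.2916·0.00092219 = 0.0147901
  f_3 = C(11,2)·0.86^2·0.14^9 = 55·0.7396·2.0661e-08 = 8.4045e-07
Weight by the priors:
  π_1·f_1 = 0.66 × 0.284485 = 0.18776
  π_2·f_2 = 0.18 × 0.0147901 = 0.00266222
  π_3·f_3 = 0.16 × 8.4045e-07 = 1.34472e-07
Sum: 0.18776 + 0.00266222 + 1.34472e-07 = 0.190422
P(Population 2 | data) = 0.00266222 / 0.190422 ≈ 0.014

0.014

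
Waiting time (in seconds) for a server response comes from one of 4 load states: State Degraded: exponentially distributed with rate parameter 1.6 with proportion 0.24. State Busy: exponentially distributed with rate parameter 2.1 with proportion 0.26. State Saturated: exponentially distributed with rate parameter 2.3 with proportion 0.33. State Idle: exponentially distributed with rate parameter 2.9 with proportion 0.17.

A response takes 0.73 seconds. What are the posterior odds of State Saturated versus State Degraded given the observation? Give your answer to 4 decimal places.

1.1857

Since P(k|x) ∝ w_k f_k(x), the posterior odds are w_i f_i(x) / (w_j f_j(x)).
Exponential densities:
  p_Degraded = 1.6·e^(−1.6·0.73) = 1.6·e^(−1.1680) = 0.497581
  p_Busy = 2.1·e^(−2.1·0.73) = 2.1·e^(−1.5330) = 0.453363
  p_Saturated = 2.3·e^(−2.3·0.73) = 2.3·e^(−1.6790) = 0.429089
  p_Idle = 2.9·e^(−2.9·0.73) = 2.9·e^(−2.1170) = 0.349138
Odds = (0.33/0.24) × (0.429089/0.497581) = 1.375 × 0.86235 ≈ 1.1857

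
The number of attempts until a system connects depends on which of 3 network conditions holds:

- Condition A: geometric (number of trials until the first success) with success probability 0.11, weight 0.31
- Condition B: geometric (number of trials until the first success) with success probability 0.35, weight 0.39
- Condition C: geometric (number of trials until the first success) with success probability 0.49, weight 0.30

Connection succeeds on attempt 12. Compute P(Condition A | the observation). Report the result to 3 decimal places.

Apply Bayes' rule: the posterior for each component is proportional to its prior times its likelihood at x.
Component likelihoods at x = 12:
  f_A = 0.0305269
  f_B = 0.00306277
  f_C = 0.000297487
Multiply by the mixture weights:
  π_A·f_A = 0.31 × 0.0305269 = 0.00946334
  π_B·f_B = 0.39 × 0.00306277 = 0.00119448
  π_C·f_C = 0.30 × 0.000297487 = 8.92461e-05
Marginal: 0.00946334 + 0.00119448 + 8.92461e-05 = 0.0107471
P(Condition A | the observation) = 0.00946334 / 0.0107471 ≈ 0.881

0.881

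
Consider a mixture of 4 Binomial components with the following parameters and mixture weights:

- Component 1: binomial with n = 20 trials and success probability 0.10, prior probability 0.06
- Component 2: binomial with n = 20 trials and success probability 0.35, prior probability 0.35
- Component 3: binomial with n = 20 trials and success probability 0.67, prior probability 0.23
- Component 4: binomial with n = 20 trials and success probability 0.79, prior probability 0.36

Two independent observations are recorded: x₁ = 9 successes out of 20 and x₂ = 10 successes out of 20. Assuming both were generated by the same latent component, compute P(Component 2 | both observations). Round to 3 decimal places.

0.910

P(component k | x) = π_k·f_k(x) / marginal(x), where marginal(x) = Σ_j π_j·f_j(x).
Since both observations come from the same component, the likelihood for component k is f_k(x₁)·f_k(x₂).
  p_1 = [5.27076e-05] × [6.44204e-06] = 3.39545e-10
  p_2 = [0.115842] × [0.068614] = 0.00794836
  p_3 = [0.0230958] × [0.0515806] = 0.00119129
  p_4 = [0.000705118] × [0.00291785] = 2.05743e-06
Prior × likelihood for each component:
  π_1·p_1 = 0.06 × 3.39545e-10 = 2.03727e-11
  π_2·p_2 = 0.35 × 0.00794836 = 0.00278193
  π_3·p_3 = 0.23 × 0.00119129 = 0.000273997
  π_4·p_4 = 0.36 × 2.05743e-06 = 7.40674e-07
Sum: 2.03727e-11 + 0.00278193 + 0.000273997 + 7.40674e-07 = 0.00305667
So the posterior for Component 2 is 0.00278193 / 0.00305667 ≈ 0.910.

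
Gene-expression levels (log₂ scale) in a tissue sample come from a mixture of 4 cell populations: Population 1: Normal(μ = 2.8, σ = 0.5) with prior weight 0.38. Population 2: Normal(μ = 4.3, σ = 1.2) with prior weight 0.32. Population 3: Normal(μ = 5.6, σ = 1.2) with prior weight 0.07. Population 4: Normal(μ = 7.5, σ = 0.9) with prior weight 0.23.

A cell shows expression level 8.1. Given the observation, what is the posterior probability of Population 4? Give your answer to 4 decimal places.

0.9604

Apply Bayes' rule: the posterior for each component is proportional to its prior times its likelihood at x.
Component likelihoods at x = 8.1:
  p_1 = (1/(0.5·√(2π)))·exp(−(8.1−2.8)²/(2·0.5²)) = 0.797885·exp(-56.18000) = 3.18622e-25
  p_2 = (1/(1.2·√(2π)))·exp(−(8.1−4.3)²/(2·1.2²)) = 0.332452·exp(-5.01389) = 0.00220915
  p_3 = (1/(1.2·√(2π)))·exp(−(8.1−5.6)²/(2·1.2²)) = 0.332452·exp(-2.17014) = 0.0379533
  p_4 = (1/(0.9·√(2π)))·exp(−(8.1−7.5)²/(2·0.9²)) = 0.443269·exp(-0.22222) = 0.354942
Weight by the priors:
  π_1·p_1 = 0.38 × 3.18622e-25 = 1.21076e-25
  π_2·p_2 = 0.32 × 0.00220915 = 0.000706927
  π_3·p_3 = 0.07 × 0.0379533 = 0.00265673
  π_4·p_4 = 0.23 × 0.354942 = 0.0816367
Denominator: 1.21076e-25 + 0.000706927 + 0.00265673 + 0.0816367 = 0.0850004
P(Population 4 | x) = 0.0816367 / 0.0850004 ≈ 0.9604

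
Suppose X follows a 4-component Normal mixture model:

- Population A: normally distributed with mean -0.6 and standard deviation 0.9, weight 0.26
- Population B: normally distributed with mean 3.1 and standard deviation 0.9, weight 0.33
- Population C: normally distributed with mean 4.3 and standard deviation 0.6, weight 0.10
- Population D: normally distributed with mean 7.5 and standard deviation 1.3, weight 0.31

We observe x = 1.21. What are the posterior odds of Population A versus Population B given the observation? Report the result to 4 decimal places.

0.9458

Since P(k|x) ∝ w_k f_k(x), the posterior odds are w_i f_i(x) / (w_j f_j(x)).
Component likelihoods at x = 1.21:
  L_A = (1/(0.9·√(2π)))·exp(−(1.21−-0.6)²/(2·0.9²)) = 0.443269·exp(-2.02228) = 0.0586679
  L_B = (1/(0.9·√(2π)))·exp(−(1.21−3.1)²/(2·0.9²)) = 0.443269·exp(-2.20500) = 0.0488707
  L_C = (1/(0.6·√(2π)))·exp(−(1.21−4.3)²/(2·0.6²)) = 0.664904·exp(-13.26125) = 1.15737e-06
  L_D = (1/(1.3·√(2π)))·exp(−(1.21−7.5)²/(2·1.3²)) = 0.306879·exp(-11.70536) = 2.5316e-06
Posterior odds = (w_A·L_A) / (w_B·L_B) = (0.26·0.0586679) / (0.33·0.0488707) = 0.0152537 / 0.0161273 ≈ 0.9458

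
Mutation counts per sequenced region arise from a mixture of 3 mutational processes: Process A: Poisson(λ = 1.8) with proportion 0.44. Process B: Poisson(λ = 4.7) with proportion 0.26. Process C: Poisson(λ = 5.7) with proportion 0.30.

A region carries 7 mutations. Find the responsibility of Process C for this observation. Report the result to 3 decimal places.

Apply Bayes' rule: the posterior for each component is proportional to its prior times its likelihood at x.
Poisson probabilities:
  L_A = 0.00200792
  L_B = 0.0914261
  L_C = 0.129782
Prior × likelihood for each component:
  π_A·L_A = 0.44 × 0.00200792 = 0.000883486
  π_B·L_B = 0.26 × 0.0914261 = 0.0237708
  π_C·L_C = 0.30 × 0.129782 = 0.0389346
Denominator: 0.000883486 + 0.0237708 + 0.0389346 = 0.0635889
P(Process C | 7 mutations) = 0.0389346 / 0.0635889 ≈ 0.612

0.612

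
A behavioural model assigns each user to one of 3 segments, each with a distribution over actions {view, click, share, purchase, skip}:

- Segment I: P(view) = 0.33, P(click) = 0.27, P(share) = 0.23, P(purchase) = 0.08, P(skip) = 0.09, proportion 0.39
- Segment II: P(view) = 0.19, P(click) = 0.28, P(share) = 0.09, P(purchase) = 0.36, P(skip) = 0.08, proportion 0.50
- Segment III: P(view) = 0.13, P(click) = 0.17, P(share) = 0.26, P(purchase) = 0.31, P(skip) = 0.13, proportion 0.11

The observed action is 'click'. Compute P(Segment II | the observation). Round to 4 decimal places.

0.5303

By Bayes' theorem, P(k | x) = P(Z=k) f_k(x) / Σ_j P(Z=j) f_j(x).
Evaluate each component's likelihood at the observed value:
  L_I = P(click | comp) = 0.27
  L_II = P(click | comp) = 0.28
  L_III = P(click | comp) = 0.17
Weight by the priors:
  P(Z=I)·L_I = 0.39 × 0.27 = 0.1053
  P(Z=II)·L_II = 0.50 × 0.28 = 0.14
  P(Z=III)·L_III = 0.11 × 0.17 = 0.0187
Evidence: 0.1053 + 0.14 + 0.0187 = 0.264
P(Segment II | data) = 0.14 / 0.264 ≈ 0.5303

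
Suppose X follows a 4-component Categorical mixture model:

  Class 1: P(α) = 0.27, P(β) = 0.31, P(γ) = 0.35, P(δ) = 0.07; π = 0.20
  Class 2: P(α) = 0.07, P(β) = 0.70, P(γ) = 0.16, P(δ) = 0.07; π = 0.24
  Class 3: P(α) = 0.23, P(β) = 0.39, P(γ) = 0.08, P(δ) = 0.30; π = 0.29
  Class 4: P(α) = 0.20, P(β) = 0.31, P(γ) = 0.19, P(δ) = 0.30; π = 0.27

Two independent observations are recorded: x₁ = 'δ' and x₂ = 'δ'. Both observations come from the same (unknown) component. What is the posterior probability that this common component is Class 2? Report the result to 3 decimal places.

P(component k | x) = w_k·f_k(x) / marginal(x), where marginal(x) = Σ_j w_j·f_j(x).
Since both observations come from the same component, the likelihood for component k is f_k(x₁)·f_k(x₂).
  p_1 = [P(δ | comp) = 0.07] × [0.07] = 0.0049
  p_2 = [P(δ | comp) = 0.07] × [0.07] = 0.0049
  p_3 = [P(δ | comp) = 0.30] × [0.3] = 0.09
  p_4 = [P(δ | comp) = 0.30] × [0.3] = 0.09
Unnormalised posteriors:
  w_1·p_1 = 0.20 × 0.0049 = 0.00098
  w_2·p_2 = 0.24 × 0.0049 = 0.001176
  w_3·p_3 = 0.29 × 0.09 = 0.0261
  w_4·p_4 = 0.27 × 0.09 = 0.0243
Sum: 0.00098 + 0.001176 + 0.0261 + 0.0243 = 0.052556
P(Class 2 | x) = 0.001176 / 0.052556 ≈ 0.022

0.022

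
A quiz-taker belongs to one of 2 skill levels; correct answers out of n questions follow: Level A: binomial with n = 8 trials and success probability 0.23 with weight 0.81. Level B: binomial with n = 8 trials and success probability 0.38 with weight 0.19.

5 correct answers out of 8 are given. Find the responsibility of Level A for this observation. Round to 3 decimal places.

By Bayes' theorem, P(k | x) = w_k f_k(x) / Σ_j w_j f_j(x).
Component likelihoods at x = 5 correct answers out of 8:
  L_A = 0.0164551
  L_B = 0.10575
Unnormalised posteriors:
  w_A·L_A = 0.81 × 0.0164551 = 0.0133286
  w_B·L_B = 0.19 × 0.10575 = 0.0200925
Sum: 0.0133286 + 0.0200925 = 0.0334211
P(Level A | the observation) ≈ 0.399

0.399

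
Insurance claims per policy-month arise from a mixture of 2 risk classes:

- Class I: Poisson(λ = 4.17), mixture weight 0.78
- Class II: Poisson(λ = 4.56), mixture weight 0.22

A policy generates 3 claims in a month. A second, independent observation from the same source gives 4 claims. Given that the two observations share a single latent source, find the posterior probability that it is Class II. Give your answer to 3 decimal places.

Apply Bayes' rule: the posterior for each component is proportional to its prior times its likelihood at x.
Since both observations come from the same component, the likelihood for component k is f_k(x₁)·f_k(x₂).
  p_I = [e^(−4.17)·4.17^3/3! = 0.186745] × [0.194682] = 0.0363558
  p_II = [e^(−4.56)·4.56^3/3! = 0.165333] × [0.18848] = 0.031162
Unnormalised posteriors:
  π_I·p_I = 0.78 × 0.0363558 = 0.0283575
  π_II·p_II = 0.22 × 0.031162 = 0.00685565
Normaliser: 0.0283575 + 0.00685565 = 0.0352132
So the posterior for Class II is 0.00685565 / 0.0352132 ≈ 0.195.

0.195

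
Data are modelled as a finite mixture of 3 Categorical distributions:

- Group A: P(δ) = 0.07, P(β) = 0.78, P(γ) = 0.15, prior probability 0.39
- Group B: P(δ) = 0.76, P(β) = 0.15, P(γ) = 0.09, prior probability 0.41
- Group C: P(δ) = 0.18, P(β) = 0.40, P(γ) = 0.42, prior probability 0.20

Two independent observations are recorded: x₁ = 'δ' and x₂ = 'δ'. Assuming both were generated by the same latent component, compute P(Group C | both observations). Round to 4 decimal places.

0.0264

Apply Bayes' rule: the posterior for each component is proportional to its prior times its likelihood at x.
Since both observations come from the same component, the likelihood for component k is f_k(x₁)·f_k(x₂).
  L_A = [P(δ | comp) = 0.07] × [0.07] = 0.0049
  L_B = [P(δ | comp) = 0.76] × [0.76] = 0.5776
  L_C = [P(δ | comp) = 0.18] × [0.18] = 0.0324
Multiply by the mixture weights:
  w_A·L_A = 0.39 × 0.0049 = 0.001911
  w_B·L_B = 0.41 × 0.5776 = 0.236816
  w_C·L_C = 0.20 × 0.0324 = 0.00648
Denominator: 0.001911 + 0.236816 + 0.00648 = 0.245207
So the posterior for Group C is 0.00648 / 0.245207 ≈ 0.0264.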